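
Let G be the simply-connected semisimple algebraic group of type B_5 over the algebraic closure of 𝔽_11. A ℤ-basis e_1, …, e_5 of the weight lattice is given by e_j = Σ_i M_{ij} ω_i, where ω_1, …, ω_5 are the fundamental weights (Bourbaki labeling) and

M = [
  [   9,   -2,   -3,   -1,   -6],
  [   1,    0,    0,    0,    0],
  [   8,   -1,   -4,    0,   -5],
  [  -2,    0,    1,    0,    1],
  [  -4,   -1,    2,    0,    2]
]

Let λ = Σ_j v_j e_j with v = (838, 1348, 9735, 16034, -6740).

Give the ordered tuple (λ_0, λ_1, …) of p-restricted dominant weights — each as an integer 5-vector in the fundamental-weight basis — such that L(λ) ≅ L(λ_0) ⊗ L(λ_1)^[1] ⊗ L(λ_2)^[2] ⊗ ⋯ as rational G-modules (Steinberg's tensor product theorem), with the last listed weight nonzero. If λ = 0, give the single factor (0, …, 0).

((3, 2, 6, 10, 3), (4, 10, 10, 9, 7), (0, 6, 0, 10, 10))

Compute c_i = Σ_j M_{ij} v_j with v = (838, 1348, 9735, 16034, -6740):
  c_1 = 9*838 + -2*1348 + -3*9735 + -1*16034 + -6*-6740 = 47
  c_2 = 1*838 + 0*1348 + 0*9735 + 0*16034 + 0*-6740 = 838
  c_3 = 8*838 + -1*1348 + -4*9735 + 0*16034 + -5*-6740 = 116
  c_4 = -2*838 + 0*1348 + 1*9735 + 0*16034 + 1*-6740 = 1319
  c_5 = -4*838 + -1*1348 + 2*9735 + 0*16034 + 2*-6740 = 1290
Writing each c_i in base p = 11:
  c_1 = 47 = 3·11^0 + 4·11^1
  c_2 = 838 = 2·11^0 + 10·11^1 + 6·11^2
  c_3 = 116 = 6·11^0 + 10·11^1
  c_4 = 1319 = 10·11^0 + 9·11^1 + 10·11^2
  c_5 = 1290 = 3·11^0 + 7·11^1 + 10·11^2
Factor λ_0 = (3, 2, 6, 10, 3)
Factor λ_1 = (4, 10, 10, 9, 7)
Factor λ_2 = (0, 6, 0, 10, 10)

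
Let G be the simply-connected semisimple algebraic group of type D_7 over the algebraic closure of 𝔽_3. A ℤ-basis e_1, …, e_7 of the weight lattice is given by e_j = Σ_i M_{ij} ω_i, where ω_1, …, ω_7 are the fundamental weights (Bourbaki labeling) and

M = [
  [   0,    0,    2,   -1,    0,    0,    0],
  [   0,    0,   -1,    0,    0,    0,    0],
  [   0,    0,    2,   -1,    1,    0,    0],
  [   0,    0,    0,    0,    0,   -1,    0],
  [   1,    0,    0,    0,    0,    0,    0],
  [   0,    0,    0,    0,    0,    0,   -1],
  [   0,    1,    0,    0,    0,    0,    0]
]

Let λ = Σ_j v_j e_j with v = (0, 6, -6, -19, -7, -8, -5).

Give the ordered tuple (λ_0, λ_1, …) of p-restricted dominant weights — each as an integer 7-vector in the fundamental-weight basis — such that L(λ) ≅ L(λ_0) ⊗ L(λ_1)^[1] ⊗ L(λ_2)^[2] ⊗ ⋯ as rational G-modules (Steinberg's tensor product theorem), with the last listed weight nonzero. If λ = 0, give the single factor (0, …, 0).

Change of basis e → ω: c = M·v where v = (0, 6, -6, -19, -7, -8, -5):
  c_1 = (0)·(0) + (0)·(6) + (2)·(-6) + (-1)·(-19) + (0)·(-7) + (0)·(-8) + (0)·(-5) = 7
  c_2 = (0)·(0) + (0)·(6) + (-1)·(-6) + (0)·(-19) + (0)·(-7) + (0)·(-8) + (0)·(-5) = 6
  c_3 = (0)·(0) + (0)·(6) + (2)·(-6) + (-1)·(-19) + (1)·(-7) + (0)·(-8) + (0)·(-5) = 0
  c_4 = (0)·(0) + (0)·(6) + (0)·(-6) + (0)·(-19) + (0)·(-7) + (-1)·(-8) + (0)·(-5) = 8
  c_5 = (1)·(0) + (0)·(6) + (0)·(-6) + (0)·(-19) + (0)·(-7) + (0)·(-8) + (0)·(-5) = 0
  c_6 = (0)·(0) + (0)·(6) + (0)·(-6) + (0)·(-19) + (0)·(-7) + (0)·(-8) + (-1)·(-5) = 5
  c_7 = (0)·(0) + (1)·(6) + (0)·(-6) + (0)·(-19) + (0)·(-7) + (0)·(-8) + (0)·(-5) = 6
Expand coordinatewise in base 3:
  c_1 = 7 = 1·3^0 + 2·3^1
  c_2 = 6 = 0·3^0 + 2·3^1
  c_3 = 0
  c_4 = 8 = 2·3^0 + 2·3^1
  c_5 = 0
  c_6 = 5 = 2·3^0 + 1·3^1
  c_7 = 6 = 0·3^0 + 2·3^1
λ_0 = (1, 0, 0, 2, 0, 2, 0)
λ_1 = (2, 2, 0, 2, 0, 1, 2)

((1, 0, 0, 2, 0, 2, 0), (2, 2, 0, 2, 0, 1, 2))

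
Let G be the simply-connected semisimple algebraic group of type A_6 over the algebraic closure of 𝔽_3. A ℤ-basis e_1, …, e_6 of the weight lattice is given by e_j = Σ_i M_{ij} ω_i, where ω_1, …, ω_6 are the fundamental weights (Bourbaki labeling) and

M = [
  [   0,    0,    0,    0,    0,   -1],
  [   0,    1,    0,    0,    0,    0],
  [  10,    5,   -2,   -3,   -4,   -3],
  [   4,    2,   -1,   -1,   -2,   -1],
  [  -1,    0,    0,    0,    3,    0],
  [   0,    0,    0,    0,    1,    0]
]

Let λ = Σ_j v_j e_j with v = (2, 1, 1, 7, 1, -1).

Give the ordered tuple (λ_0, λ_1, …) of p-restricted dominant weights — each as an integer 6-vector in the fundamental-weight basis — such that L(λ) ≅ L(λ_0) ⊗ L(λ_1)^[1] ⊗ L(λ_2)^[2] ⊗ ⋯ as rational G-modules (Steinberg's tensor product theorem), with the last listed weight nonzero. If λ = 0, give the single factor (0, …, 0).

((1, 1, 1, 1, 1, 1),)

Converting to the ω-basis (c_i = row i of M dotted with v = (2, 1, 1, 7, 1, -1)):
  c_1 = 0·2 + 0·1 + 0·1 + 0·7 + 0·1 + (-1)·(-1) = 1
  c_2 = 0·2 + 1·1 + 0·1 + 0·7 + 0·1 + (0)·(-1) = 1
  c_3 = 10·2 + 5·1 + (-2)·(1) + (-3)·(7) + (-4)·(1) + (-3)·(-1) = 1
  c_4 = 4·2 + 2·1 + (-1)·(1) + (-1)·(7) + (-2)·(1) + (-1)·(-1) = 1
  c_5 = (-1)·(2) + 0·1 + 0·1 + 0·7 + 3·1 + (0)·(-1) = 1
  c_6 = 0·2 + 0·1 + 0·1 + 0·7 + 1·1 + (0)·(-1) = 1
Expand coordinatewise in base 3:
  c_1 = 1 = 1·3^0
  c_2 = 1 = 1·3^0
  c_3 = 1 = 1·3^0
  c_4 = 1 = 1·3^0
  c_5 = 1 = 1·3^0
  c_6 = 1 = 1·3^0
λ_0 = (1, 1, 1, 1, 1, 1)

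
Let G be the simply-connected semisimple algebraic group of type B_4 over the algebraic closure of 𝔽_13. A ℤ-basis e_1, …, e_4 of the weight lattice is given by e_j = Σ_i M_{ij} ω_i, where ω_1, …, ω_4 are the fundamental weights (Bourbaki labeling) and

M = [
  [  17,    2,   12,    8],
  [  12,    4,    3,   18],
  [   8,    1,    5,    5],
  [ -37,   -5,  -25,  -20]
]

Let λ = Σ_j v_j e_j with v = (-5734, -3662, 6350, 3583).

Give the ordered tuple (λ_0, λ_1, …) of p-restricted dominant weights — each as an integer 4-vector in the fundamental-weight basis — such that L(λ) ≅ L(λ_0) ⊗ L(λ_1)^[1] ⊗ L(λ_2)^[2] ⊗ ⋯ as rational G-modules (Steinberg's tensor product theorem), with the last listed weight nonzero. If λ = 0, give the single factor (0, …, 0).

Change of basis e → ω: c = M·v where v = (-5734, -3662, 6350, 3583):
  c_1 = 17*-5734 + 2*-3662 + 12*6350 + 8*3583 = 62
  c_2 = 12*-5734 + 4*-3662 + 3*6350 + 18*3583 = 88
  c_3 = 8*-5734 + 1*-3662 + 5*6350 + 5*3583 = 131
  c_4 = -37*-5734 + -5*-3662 + -25*6350 + -20*3583 = 58
Base-13 expansion of each c_i:
  c_1 = 62 = 10·13^0 + 4·13^1
  c_2 = 88 = 10·13^0 + 6·13^1
  c_3 = 131 = 1·13^0 + 10·13^1
  c_4 = 58 = 6·13^0 + 4·13^1
p-restricted factor λ_0 = (10, 10, 1, 6)
p-restricted factor λ_1 = (4, 6, 10, 4)

((10, 10, 1, 6), (4, 6, 10, 4))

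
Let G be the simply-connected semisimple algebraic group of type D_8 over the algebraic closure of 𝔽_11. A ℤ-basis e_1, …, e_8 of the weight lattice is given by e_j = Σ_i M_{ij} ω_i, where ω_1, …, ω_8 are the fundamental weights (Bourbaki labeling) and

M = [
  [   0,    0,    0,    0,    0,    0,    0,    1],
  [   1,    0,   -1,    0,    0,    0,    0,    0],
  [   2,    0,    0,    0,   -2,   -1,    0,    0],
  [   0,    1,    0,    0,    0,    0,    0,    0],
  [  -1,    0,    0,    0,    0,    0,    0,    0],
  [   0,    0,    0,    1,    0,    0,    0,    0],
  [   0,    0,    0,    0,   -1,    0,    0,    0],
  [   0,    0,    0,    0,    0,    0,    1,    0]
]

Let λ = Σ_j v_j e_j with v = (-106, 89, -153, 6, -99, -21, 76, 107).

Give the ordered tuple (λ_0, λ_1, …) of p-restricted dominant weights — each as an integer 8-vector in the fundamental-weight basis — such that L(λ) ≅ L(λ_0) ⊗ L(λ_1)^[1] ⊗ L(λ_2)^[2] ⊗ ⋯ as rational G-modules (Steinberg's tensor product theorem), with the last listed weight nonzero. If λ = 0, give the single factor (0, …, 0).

((8, 3, 7, 1, 7, 6, 0, 10), (9, 4, 0, 8, 9, 0, 9, 6))

Converting to the ω-basis (c_i = row i of M dotted with v = (-106, 89, -153, 6, -99, -21, 76, 107)):
  c_1 = (0)·(-106) + (0)·(89) + (0)·(-153) + (0)·(6) + (0)·(-99) + (0)·(-21) + (0)·(76) + (1)·(107) = 107
  c_2 = (1)·(-106) + (0)·(89) + (-1)·(-153) + (0)·(6) + (0)·(-99) + (0)·(-21) + (0)·(76) + (0)·(107) = 47
  c_3 = (2)·(-106) + (0)·(89) + (0)·(-153) + (0)·(6) + (-2)·(-99) + (-1)·(-21) + (0)·(76) + (0)·(107) = 7
  c_4 = (0)·(-106) + (1)·(89) + (0)·(-153) + (0)·(6) + (0)·(-99) + (0)·(-21) + (0)·(76) + (0)·(107) = 89
  c_5 = (-1)·(-106) + (0)·(89) + (0)·(-153) + (0)·(6) + (0)·(-99) + (0)·(-21) + (0)·(76) + (0)·(107) = 106
  c_6 = (0)·(-106) + (0)·(89) + (0)·(-153) + (1)·(6) + (0)·(-99) + (0)·(-21) + (0)·(76) + (0)·(107) = 6
  c_7 = (0)·(-106) + (0)·(89) + (0)·(-153) + (0)·(6) + (-1)·(-99) + (0)·(-21) + (0)·(76) + (0)·(107) = 99
  c_8 = (0)·(-106) + (0)·(89) + (0)·(-153) + (0)·(6) + (0)·(-99) + (0)·(-21) + (1)·(76) + (0)·(107) = 76
Expand coordinatewise in base 11:
  c_1 = 107 = 8·11^0 + 9·11^1
  c_2 = 47 = 3·11^0 + 4·11^1
  c_3 = 7 = 7·11^0
  c_4 = 89 = 1·11^0 + 8·11^1
  c_5 = 106 = 7·11^0 + 9·11^1
  c_6 = 6 = 6·11^0
  c_7 = 99 = 0·11^0 + 9·11^1
  c_8 = 76 = 10·11^0 + 6·11^1
λ_0 = (8, 3, 7, 1, 7, 6, 0, 10)
λ_1 = (9, 4, 0, 8, 9, 0, 9, 6)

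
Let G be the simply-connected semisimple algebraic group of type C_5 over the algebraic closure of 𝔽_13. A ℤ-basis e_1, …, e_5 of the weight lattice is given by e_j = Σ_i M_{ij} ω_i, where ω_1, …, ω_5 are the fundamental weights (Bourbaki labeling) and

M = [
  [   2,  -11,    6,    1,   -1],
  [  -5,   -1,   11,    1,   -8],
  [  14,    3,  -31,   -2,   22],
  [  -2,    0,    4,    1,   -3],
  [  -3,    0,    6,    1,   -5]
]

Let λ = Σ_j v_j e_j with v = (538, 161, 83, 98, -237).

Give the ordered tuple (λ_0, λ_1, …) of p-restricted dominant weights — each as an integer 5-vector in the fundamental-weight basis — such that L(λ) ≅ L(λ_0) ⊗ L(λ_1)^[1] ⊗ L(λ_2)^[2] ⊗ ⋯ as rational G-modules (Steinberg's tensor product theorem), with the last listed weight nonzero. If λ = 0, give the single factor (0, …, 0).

Change of basis e → ω: c = M·v where v = (538, 161, 83, 98, -237):
  c_1 = 2·538 + (-11)·(161) + 6·83 + 1·98 + (-1)·(-237) = 138
  c_2 = (-5)·(538) + (-1)·(161) + 11·83 + 1·98 + (-8)·(-237) = 56
  c_3 = 14·538 + 3·161 + (-31)·(83) + (-2)·(98) + (22)·(-237) = 32
  c_4 = (-2)·(538) + 0·161 + 4·83 + 1·98 + (-3)·(-237) = 65
  c_5 = (-3)·(538) + 0·161 + 6·83 + 1·98 + (-5)·(-237) = 167
Base-13 expansion of each c_i:
  c_1 = 138 = 8·13^0 + 10·13^1
  c_2 = 56 = 4·13^0 + 4·13^1
  c_3 = 32 = 6·13^0 + 2·13^1
  c_4 = 65 = 0·13^0 + 5·13^1
  c_5 = 167 = 11·13^0 + 12·13^1
λ_0 = (8, 4, 6, 0, 11)
λ_1 = (10, 4, 2, 5, 12)

((8, 4, 6, 0, 11), (10, 4, 2, 5, 12))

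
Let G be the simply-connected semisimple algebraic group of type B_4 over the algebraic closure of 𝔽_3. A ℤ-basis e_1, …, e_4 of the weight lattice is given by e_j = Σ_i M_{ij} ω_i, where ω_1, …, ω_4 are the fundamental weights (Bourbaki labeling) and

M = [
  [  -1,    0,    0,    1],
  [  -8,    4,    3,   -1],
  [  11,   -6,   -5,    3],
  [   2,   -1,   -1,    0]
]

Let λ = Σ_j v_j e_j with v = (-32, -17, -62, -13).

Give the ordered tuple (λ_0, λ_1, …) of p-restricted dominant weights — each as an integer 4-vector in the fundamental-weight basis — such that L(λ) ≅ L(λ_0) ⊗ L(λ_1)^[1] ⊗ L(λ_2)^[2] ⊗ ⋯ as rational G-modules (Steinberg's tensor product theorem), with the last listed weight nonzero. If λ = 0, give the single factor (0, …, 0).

((1, 0, 0, 0), (0, 2, 1, 2), (2, 1, 2, 1))

In the fundamental-weight basis, λ has coordinates c = M·v (v = (-32, -17, -62, -13)):
  c_1 = (-1)·(-32) + (0)·(-17) + (0)·(-62) + (1)·(-13) = 19
  c_2 = (-8)·(-32) + (4)·(-17) + (3)·(-62) + (-1)·(-13) = 15
  c_3 = (11)·(-32) + (-6)·(-17) + (-5)·(-62) + (3)·(-13) = 21
  c_4 = (2)·(-32) + (-1)·(-17) + (-1)·(-62) + (0)·(-13) = 15
Writing each c_i in base p = 3:
  c_1 = 19 = 1·3^0 + 0·3^1 + 2·3^2
  c_2 = 15 = 0·3^0 + 2·3^1 + 1·3^2
  c_3 = 21 = 0·3^0 + 1·3^1 + 2·3^2
  c_4 = 15 = 0·3^0 + 2·3^1 + 1·3^2
λ_0 = (1, 0, 0, 0)
λ_1 = (0, 2, 1, 2)
λ_2 = (2, 1, 2, 1)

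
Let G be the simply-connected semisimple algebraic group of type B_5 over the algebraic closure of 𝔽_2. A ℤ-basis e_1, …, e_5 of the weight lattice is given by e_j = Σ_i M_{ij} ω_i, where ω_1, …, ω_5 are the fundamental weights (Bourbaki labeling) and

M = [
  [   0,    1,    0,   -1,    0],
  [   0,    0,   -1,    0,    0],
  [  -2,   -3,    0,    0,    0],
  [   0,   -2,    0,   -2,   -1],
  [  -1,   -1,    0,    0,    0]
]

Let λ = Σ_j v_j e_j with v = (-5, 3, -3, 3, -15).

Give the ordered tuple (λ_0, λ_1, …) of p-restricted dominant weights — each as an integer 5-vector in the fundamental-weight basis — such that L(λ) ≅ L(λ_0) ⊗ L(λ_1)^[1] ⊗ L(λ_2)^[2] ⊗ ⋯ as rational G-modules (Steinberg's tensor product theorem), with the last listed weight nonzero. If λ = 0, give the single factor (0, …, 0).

((0, 1, 1, 1, 0), (0, 1, 0, 1, 1))

Change of basis e → ω: c = M·v where v = (-5, 3, -3, 3, -15):
  c_1 = (0)·(-5) + (1)·(3) + (0)·(-3) + (-1)·(3) + (0)·(-15) = 0
  c_2 = (0)·(-5) + (0)·(3) + (-1)·(-3) + (0)·(3) + (0)·(-15) = 3
  c_3 = (-2)·(-5) + (-3)·(3) + (0)·(-3) + (0)·(3) + (0)·(-15) = 1
  c_4 = (0)·(-5) + (-2)·(3) + (0)·(-3) + (-2)·(3) + (-1)·(-15) = 3
  c_5 = (-1)·(-5) + (-1)·(3) + (0)·(-3) + (0)·(3) + (0)·(-15) = 2
p = 2; digits c_i = Σ_j d_{ij}·2^j, 0 ≤ d_{ij} < 2:
  c_1 = 0
  c_2 = 3 = 1·2^0 + 1·2^1
  c_3 = 1 = 1·2^0
  c_4 = 3 = 1·2^0 + 1·2^1
  c_5 = 2 = 0·2^0 + 1·2^1
λ_0 = (0, 1, 1, 1, 0)
λ_1 = (0, 1, 0, 1, 1)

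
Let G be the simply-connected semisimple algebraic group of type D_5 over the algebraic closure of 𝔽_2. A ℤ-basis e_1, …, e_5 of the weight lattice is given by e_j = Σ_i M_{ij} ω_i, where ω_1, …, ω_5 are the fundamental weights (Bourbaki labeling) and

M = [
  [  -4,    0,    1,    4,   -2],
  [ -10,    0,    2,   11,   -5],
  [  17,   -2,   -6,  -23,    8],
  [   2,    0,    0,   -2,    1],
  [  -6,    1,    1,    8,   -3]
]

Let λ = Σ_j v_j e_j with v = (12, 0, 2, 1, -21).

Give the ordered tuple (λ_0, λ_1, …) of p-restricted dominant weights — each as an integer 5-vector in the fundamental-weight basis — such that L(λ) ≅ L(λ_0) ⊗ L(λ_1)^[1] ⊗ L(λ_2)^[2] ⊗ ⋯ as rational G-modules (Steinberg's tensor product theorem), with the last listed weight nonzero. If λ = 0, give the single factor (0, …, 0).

Change of basis e → ω: c = M·v where v = (12, 0, 2, 1, -21):
  c_1 = (-4)·(12) + (0)·(0) + (1)·(2) + (4)·(1) + (-2)·(-21) = 0
  c_2 = (-10)·(12) + (0)·(0) + (2)·(2) + (11)·(1) + (-5)·(-21) = 0
  c_3 = (17)·(12) + (-2)·(0) + (-6)·(2) + (-23)·(1) + (8)·(-21) = 1
  c_4 = (2)·(12) + (0)·(0) + (0)·(2) + (-2)·(1) + (1)·(-21) = 1
  c_5 = (-6)·(12) + (1)·(0) + (1)·(2) + (8)·(1) + (-3)·(-21) = 1
p = 2; digits c_i = Σ_j d_{ij}·2^j, 0 ≤ d_{ij} < 2:
  c_1 = 0
  c_2 = 0
  c_3 = 1 = 1·2^0
  c_4 = 1 = 1·2^0
  c_5 = 1 = 1·2^0
p-restricted factor λ_0 = (0, 0, 1, 1, 1)

((0, 0, 1, 1, 1),)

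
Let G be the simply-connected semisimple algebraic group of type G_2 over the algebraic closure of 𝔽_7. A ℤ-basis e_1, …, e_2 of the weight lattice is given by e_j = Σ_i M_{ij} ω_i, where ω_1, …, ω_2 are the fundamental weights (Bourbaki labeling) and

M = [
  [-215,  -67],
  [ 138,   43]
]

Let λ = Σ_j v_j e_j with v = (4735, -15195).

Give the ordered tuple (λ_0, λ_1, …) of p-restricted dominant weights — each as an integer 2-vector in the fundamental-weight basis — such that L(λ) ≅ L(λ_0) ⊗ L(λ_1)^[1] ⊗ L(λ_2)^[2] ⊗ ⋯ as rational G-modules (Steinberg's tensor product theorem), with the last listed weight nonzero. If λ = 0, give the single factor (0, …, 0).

((5, 3), (5, 6))

Compute c_i = Σ_j M_{ij} v_j with v = (4735, -15195):
  c_1 = (-215)·(4735) + (-67)·(-15195) = 40
  c_2 = (138)·(4735) + (43)·(-15195) = 45
p = 7; digits c_i = Σ_j d_{ij}·7^j, 0 ≤ d_{ij} < 7:
  c_1 = 40 = 5·7^0 + 5·7^1
  c_2 = 45 = 3·7^0 + 6·7^1
p-restricted factor λ_0 = (5, 3)
p-restricted factor λ_1 = (5, 6)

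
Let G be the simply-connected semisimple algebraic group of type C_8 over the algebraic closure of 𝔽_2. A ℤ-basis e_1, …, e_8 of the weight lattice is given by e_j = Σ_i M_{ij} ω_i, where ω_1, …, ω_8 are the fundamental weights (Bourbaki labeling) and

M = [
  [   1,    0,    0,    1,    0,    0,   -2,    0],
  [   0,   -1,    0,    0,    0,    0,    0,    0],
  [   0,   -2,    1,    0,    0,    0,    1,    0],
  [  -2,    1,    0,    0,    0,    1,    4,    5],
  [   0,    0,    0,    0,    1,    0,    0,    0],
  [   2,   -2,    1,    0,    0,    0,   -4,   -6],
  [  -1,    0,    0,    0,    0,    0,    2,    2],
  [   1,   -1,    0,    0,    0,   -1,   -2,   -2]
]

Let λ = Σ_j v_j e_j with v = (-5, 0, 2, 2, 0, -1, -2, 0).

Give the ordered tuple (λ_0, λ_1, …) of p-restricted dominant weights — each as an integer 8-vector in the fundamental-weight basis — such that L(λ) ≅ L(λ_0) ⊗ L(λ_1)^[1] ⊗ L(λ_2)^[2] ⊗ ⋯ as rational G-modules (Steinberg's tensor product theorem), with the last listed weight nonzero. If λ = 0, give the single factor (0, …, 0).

ω-coordinates c = M·v, v = (-5, 0, 2, 2, 0, -1, -2, 0):
  c_1 = (1)·(-5) + 0·0 + 0·2 + 1·2 + 0·0 + (0)·(-1) + (-2)·(-2) + 0·0 = 1
  c_2 = (0)·(-5) + (-1)·(0) + 0·2 + 0·2 + 0·0 + (0)·(-1) + (0)·(-2) + 0·0 = 0
  c_3 = (0)·(-5) + (-2)·(0) + 1·2 + 0·2 + 0·0 + (0)·(-1) + (1)·(-2) + 0·0 = 0
  c_4 = (-2)·(-5) + 1·0 + 0·2 + 0·2 + 0·0 + (1)·(-1) + (4)·(-2) + 5·0 = 1
  c_5 = (0)·(-5) + 0·0 + 0·2 + 0·2 + 1·0 + (0)·(-1) + (0)·(-2) + 0·0 = 0
  c_6 = (2)·(-5) + (-2)·(0) + 1·2 + 0·2 + 0·0 + (0)·(-1) + (-4)·(-2) + (-6)·(0) = 0
  c_7 = (-1)·(-5) + 0·0 + 0·2 + 0·2 + 0·0 + (0)·(-1) + (2)·(-2) + 2·0 = 1
  c_8 = (1)·(-5) + (-1)·(0) + 0·2 + 0·2 + 0·0 + (-1)·(-1) + (-2)·(-2) + (-2)·(0) = 0
p = 2; digits c_i = Σ_j d_{ij}·2^j, 0 ≤ d_{ij} < 2:
  c_1 = 1 = 1·2^0
  c_2 = 0
  c_3 = 0
  c_4 = 1 = 1·2^0
  c_5 = 0
  c_6 = 0
  c_7 = 1 = 1·2^0
  c_8 = 0
Factor λ_0 = (1, 0, 0, 1, 0, 0, 1, 0)

((1, 0, 0, 1, 0, 0, 1, 0),)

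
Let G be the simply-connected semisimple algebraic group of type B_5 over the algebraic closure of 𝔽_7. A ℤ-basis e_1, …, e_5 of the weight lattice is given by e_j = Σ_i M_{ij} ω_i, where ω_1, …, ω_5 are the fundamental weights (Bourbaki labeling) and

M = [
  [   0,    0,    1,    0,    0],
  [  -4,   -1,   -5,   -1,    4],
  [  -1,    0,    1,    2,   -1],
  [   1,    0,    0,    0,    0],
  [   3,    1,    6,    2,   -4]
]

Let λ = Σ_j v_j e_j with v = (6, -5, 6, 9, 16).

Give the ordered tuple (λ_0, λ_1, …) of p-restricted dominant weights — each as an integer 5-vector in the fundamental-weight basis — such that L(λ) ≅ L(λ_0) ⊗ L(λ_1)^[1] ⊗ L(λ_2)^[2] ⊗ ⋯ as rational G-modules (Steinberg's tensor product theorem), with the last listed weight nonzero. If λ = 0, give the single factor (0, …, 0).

((6, 6, 2, 6, 3),)

In the fundamental-weight basis, λ has coordinates c = M·v (v = (6, -5, 6, 9, 16)):
  c_1 = (0)·(6) + (0)·(-5) + (1)·(6) + (0)·(9) + (0)·(16) = 6
  c_2 = (-4)·(6) + (-1)·(-5) + (-5)·(6) + (-1)·(9) + (4)·(16) = 6
  c_3 = (-1)·(6) + (0)·(-5) + (1)·(6) + (2)·(9) + (-1)·(16) = 2
  c_4 = (1)·(6) + (0)·(-5) + (0)·(6) + (0)·(9) + (0)·(16) = 6
  c_5 = (3)·(6) + (1)·(-5) + (6)·(6) + (2)·(9) + (-4)·(16) = 3
Base-7 expansion of each c_i:
  c_1 = 6 = 6·7^0
  c_2 = 6 = 6·7^0
  c_3 = 2 = 2·7^0
  c_4 = 6 = 6·7^0
  c_5 = 3 = 3·7^0
λ_0 = (6, 6, 2, 6, 3)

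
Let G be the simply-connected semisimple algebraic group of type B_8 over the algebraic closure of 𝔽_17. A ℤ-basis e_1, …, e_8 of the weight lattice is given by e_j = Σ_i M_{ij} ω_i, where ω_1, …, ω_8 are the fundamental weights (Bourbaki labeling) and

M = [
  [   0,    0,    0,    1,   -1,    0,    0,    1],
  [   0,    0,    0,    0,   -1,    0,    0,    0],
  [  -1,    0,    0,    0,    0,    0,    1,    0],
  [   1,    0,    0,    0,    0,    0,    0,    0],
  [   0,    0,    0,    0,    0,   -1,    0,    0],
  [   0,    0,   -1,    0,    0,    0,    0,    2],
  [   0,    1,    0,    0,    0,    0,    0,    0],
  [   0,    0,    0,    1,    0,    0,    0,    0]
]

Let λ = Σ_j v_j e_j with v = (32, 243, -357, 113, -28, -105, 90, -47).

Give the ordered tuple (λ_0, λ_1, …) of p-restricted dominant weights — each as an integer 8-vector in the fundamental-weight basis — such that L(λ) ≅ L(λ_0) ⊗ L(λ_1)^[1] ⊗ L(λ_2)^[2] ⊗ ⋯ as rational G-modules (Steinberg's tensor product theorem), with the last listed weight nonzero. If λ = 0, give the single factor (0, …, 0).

Converting to the ω-basis (c_i = row i of M dotted with v = (32, 243, -357, 113, -28, -105, 90, -47)):
  c_1 = 0*32 + 0*243 + 0*-357 + 1*113 + -1*-28 + 0*-105 + 0*90 + 1*-47 = 94
  c_2 = 0*32 + 0*243 + 0*-357 + 0*113 + -1*-28 + 0*-105 + 0*90 + 0*-47 = 28
  c_3 = -1*32 + 0*243 + 0*-357 + 0*113 + 0*-28 + 0*-105 + 1*90 + 0*-47 = 58
  c_4 = 1*32 + 0*243 + 0*-357 + 0*113 + 0*-28 + 0*-105 + 0*90 + 0*-47 = 32
  c_5 = 0*32 + 0*243 + 0*-357 + 0*113 + 0*-28 + -1*-105 + 0*90 + 0*-47 = 105
  c_6 = 0*32 + 0*243 + -1*-357 + 0*113 + 0*-28 + 0*-105 + 0*90 + 2*-47 = 263
  c_7 = 0*32 + 1*243 + 0*-357 + 0*113 + 0*-28 + 0*-105 + 0*90 + 0*-47 = 243
  c_8 = 0*32 + 0*243 + 0*-357 + 1*113 + 0*-28 + 0*-105 + 0*90 + 0*-47 = 113
Base-17 expansion of each c_i:
  c_1 = 94 = 9·17^0 + 5·17^1
  c_2 = 28 = 11·17^0 + 1·17^1
  c_3 = 58 = 7·17^0 + 3·17^1
  c_4 = 32 = 15·17^0 + 1·17^1
  c_5 = 105 = 3·17^0 + 6·17^1
  c_6 = 263 = 8·17^0 + 15·17^1
  c_7 = 243 = 5·17^0 + 14·17^1
  c_8 = 113 = 11·17^0 + 6·17^1
p-restricted factor λ_0 = (9, 11, 7, 15, 3, 8, 5, 11)
p-restricted factor λ_1 = (5, 1, 3, 1, 6, 15, 14, 6)

((9, 11, 7, 15, 3, 8, 5, 11), (5, 1, 3, 1, 6, 15, 14, 6))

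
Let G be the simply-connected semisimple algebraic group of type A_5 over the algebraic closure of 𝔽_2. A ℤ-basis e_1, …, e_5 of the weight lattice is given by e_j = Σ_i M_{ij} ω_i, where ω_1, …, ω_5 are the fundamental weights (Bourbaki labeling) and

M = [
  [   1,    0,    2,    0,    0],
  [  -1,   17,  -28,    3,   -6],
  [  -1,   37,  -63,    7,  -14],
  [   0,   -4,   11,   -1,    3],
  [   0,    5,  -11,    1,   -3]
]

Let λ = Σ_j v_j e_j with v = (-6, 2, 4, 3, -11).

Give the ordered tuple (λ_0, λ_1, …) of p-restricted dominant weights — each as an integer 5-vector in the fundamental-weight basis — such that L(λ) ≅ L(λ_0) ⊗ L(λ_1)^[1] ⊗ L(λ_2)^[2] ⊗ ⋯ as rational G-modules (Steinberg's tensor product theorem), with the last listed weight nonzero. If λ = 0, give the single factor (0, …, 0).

Converting to the ω-basis (c_i = row i of M dotted with v = (-6, 2, 4, 3, -11)):
  c_1 = (1)·(-6) + 0·2 + 2·4 + 0·3 + (0)·(-11) = 2
  c_2 = (-1)·(-6) + 17·2 + (-28)·(4) + 3·3 + (-6)·(-11) = 3
  c_3 = (-1)·(-6) + 37·2 + (-63)·(4) + 7·3 + (-14)·(-11) = 3
  c_4 = (0)·(-6) + (-4)·(2) + 11·4 + (-1)·(3) + (3)·(-11) = 0
  c_5 = (0)·(-6) + 5·2 + (-11)·(4) + 1·3 + (-3)·(-11) = 2
p = 2; digits c_i = Σ_j d_{ij}·2^j, 0 ≤ d_{ij} < 2:
  c_1 = 2 = 0·2^0 + 1·2^1
  c_2 = 3 = 1·2^0 + 1·2^1
  c_3 = 3 = 1·2^0 + 1·2^1
  c_4 = 0
  c_5 = 2 = 0·2^0 + 1·2^1
λ_0 = (0, 1, 1, 0, 0)
λ_1 = (1, 1, 1, 0, 1)

((0, 1, 1, 0, 0), (1, 1, 1, 0, 1))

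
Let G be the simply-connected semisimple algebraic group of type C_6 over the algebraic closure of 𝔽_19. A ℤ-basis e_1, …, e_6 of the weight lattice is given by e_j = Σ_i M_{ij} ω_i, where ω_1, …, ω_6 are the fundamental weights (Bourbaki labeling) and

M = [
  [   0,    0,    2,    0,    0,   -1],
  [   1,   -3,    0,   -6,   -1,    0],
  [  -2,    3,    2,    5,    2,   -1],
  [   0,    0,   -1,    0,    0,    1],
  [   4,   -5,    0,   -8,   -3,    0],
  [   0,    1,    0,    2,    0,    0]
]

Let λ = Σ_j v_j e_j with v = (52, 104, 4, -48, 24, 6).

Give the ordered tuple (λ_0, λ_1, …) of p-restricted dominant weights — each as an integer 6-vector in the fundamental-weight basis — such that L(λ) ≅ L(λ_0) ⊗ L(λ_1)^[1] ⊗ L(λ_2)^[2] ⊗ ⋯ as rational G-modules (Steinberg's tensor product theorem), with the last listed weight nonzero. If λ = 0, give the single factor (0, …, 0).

In the fundamental-weight basis, λ has coordinates c = M·v (v = (52, 104, 4, -48, 24, 6)):
  c_1 = (0)·(52) + (0)·(104) + (2)·(4) + (0)·(-48) + (0)·(24) + (-1)·(6) = 2
  c_2 = (1)·(52) + (-3)·(104) + (0)·(4) + (-6)·(-48) + (-1)·(24) + (0)·(6) = 4
  c_3 = (-2)·(52) + (3)·(104) + (2)·(4) + (5)·(-48) + (2)·(24) + (-1)·(6) = 18
  c_4 = (0)·(52) + (0)·(104) + (-1)·(4) + (0)·(-48) + (0)·(24) + (1)·(6) = 2
  c_5 = (4)·(52) + (-5)·(104) + (0)·(4) + (-8)·(-48) + (-3)·(24) + (0)·(6) = 0
  c_6 = (0)·(52) + (1)·(104) + (0)·(4) + (2)·(-48) + (0)·(24) + (0)·(6) = 8
Expand coordinatewise in base 19:
  c_1 = 2 = 2·19^0
  c_2 = 4 = 4·19^0
  c_3 = 18 = 18·19^0
  c_4 = 2 = 2·19^0
  c_5 = 0
  c_6 = 8 = 8·19^0
Factor λ_0 = (2, 4, 18, 2, 0, 8)

((2, 4, 18, 2, 0, 8),)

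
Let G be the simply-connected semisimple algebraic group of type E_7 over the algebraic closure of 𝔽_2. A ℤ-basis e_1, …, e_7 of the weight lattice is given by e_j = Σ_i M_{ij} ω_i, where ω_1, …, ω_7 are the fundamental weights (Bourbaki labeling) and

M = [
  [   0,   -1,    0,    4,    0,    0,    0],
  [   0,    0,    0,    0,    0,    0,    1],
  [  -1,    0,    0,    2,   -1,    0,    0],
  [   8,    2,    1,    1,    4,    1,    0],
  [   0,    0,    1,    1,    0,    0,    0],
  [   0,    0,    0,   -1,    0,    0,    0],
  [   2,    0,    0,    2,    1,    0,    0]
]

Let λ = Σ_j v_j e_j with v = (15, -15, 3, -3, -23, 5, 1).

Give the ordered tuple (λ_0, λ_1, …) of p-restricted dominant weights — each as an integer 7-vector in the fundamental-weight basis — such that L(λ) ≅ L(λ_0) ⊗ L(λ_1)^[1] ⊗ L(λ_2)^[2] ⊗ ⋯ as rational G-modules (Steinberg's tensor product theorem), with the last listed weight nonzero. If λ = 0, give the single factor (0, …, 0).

ω-coordinates c = M·v, v = (15, -15, 3, -3, -23, 5, 1):
  c_1 = 0·15 + (-1)·(-15) + 0·3 + (4)·(-3) + (0)·(-23) + 0·5 + 0·1 = 3
  c_2 = 0·15 + (0)·(-15) + 0·3 + (0)·(-3) + (0)·(-23) + 0·5 + 1·1 = 1
  c_3 = (-1)·(15) + (0)·(-15) + 0·3 + (2)·(-3) + (-1)·(-23) + 0·5 + 0·1 = 2
  c_4 = 8·15 + (2)·(-15) + 1·3 + (1)·(-3) + (4)·(-23) + 1·5 + 0·1 = 3
  c_5 = 0·15 + (0)·(-15) + 1·3 + (1)·(-3) + (0)·(-23) + 0·5 + 0·1 = 0
  c_6 = 0·15 + (0)·(-15) + 0·3 + (-1)·(-3) + (0)·(-23) + 0·5 + 0·1 = 3
  c_7 = 2·15 + (0)·(-15) + 0·3 + (2)·(-3) + (1)·(-23) + 0·5 + 0·1 = 1
Expand coordinatewise in base 2:
  c_1 = 3 = 1·2^0 + 1·2^1
  c_2 = 1 = 1·2^0
  c_3 = 2 = 0·2^0 + 1·2^1
  c_4 = 3 = 1·2^0 + 1·2^1
  c_5 = 0
  c_6 = 3 = 1·2^0 + 1·2^1
  c_7 = 1 = 1·2^0
λ_0 = (1, 1, 0, 1, 0, 1, 1)
λ_1 = (1, 0, 1, 1, 0, 1, 0)

((1, 1, 0, 1, 0, 1, 1), (1, 0, 1, 1, 0, 1, 0))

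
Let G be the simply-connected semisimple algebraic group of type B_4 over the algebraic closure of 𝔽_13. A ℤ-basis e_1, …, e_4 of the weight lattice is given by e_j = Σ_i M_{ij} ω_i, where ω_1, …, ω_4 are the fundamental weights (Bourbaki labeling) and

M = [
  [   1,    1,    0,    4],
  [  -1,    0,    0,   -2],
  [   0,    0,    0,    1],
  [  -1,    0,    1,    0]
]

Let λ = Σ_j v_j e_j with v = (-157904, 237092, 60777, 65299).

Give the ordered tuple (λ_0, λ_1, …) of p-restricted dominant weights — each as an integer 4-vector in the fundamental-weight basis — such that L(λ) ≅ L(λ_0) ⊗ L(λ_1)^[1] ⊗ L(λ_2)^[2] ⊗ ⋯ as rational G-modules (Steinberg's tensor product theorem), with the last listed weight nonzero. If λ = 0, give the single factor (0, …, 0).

((5, 6, 0, 8), (1, 7, 5, 12), (12, 5, 9, 6), (11, 12, 3, 8), (11, 0, 2, 7))

Compute c_i = Σ_j M_{ij} v_j with v = (-157904, 237092, 60777, 65299):
  c_1 = 1*-157904 + 1*237092 + 0*60777 + 4*65299 = 340384
  c_2 = -1*-157904 + 0*237092 + 0*60777 + -2*65299 = 27306
  c_3 = 0*-157904 + 0*237092 + 0*60777 + 1*65299 = 65299
  c_4 = -1*-157904 + 0*237092 + 1*60777 + 0*65299 = 218681
Expand coordinatewise in base 13:
  c_1 = 340384 = 5·13^0 + 1·13^1 + 12·13^2 + 11·13^3 + 11·13^4
  c_2 = 27306 = 6·13^0 + 7·13^1 + 5·13^2 + 12·13^3
  c_3 = 65299 = 0·13^0 + 5·13^1 + 9·13^2 + 3·13^3 + 2·13^4
  c_4 = 218681 = 8·13^0 + 12·13^1 + 6·13^2 + 8·13^3 + 7·13^4
λ_0 = (5, 6, 0, 8)
λ_1 = (1, 7, 5, 12)
λ_2 = (12, 5, 9, 6)
λ_3 = (11, 12, 3, 8)
λ_4 = (11, 0, 2, 7)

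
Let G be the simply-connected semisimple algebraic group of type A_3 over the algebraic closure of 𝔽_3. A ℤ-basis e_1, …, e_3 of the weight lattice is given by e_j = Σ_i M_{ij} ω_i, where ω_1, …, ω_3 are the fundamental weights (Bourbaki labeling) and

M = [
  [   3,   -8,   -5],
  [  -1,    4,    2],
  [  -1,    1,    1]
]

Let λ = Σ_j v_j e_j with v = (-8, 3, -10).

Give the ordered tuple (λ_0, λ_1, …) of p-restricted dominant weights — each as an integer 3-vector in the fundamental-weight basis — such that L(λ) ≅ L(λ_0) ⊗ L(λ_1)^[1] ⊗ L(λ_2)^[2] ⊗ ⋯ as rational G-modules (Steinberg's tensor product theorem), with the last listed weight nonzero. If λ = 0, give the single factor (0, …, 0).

In the fundamental-weight basis, λ has coordinates c = M·v (v = (-8, 3, -10)):
  c_1 = (3)·(-8) + (-8)·(3) + (-5)·(-10) = 2
  c_2 = (-1)·(-8) + (4)·(3) + (2)·(-10) = 0
  c_3 = (-1)·(-8) + (1)·(3) + (1)·(-10) = 1
Base-3 expansion of each c_i:
  c_1 = 2 = 2·3^0
  c_2 = 0
  c_3 = 1 = 1·3^0
λ_0 = (2, 0, 1)

((2, 0, 1),)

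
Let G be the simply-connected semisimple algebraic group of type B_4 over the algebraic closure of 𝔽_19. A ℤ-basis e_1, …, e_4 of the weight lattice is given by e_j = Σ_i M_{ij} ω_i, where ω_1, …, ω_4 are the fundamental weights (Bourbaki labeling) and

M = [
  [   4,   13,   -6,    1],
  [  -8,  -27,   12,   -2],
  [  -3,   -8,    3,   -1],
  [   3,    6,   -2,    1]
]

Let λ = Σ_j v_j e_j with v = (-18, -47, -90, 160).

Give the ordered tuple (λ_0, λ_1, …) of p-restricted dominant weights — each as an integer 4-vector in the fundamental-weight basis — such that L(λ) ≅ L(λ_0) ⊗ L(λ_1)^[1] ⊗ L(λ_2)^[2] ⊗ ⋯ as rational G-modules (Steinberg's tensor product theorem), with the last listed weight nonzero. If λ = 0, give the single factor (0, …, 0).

((17, 13, 0, 4),)

Change of basis e → ω: c = M·v where v = (-18, -47, -90, 160):
  c_1 = (4)·(-18) + (13)·(-47) + (-6)·(-90) + (1)·(160) = 17
  c_2 = (-8)·(-18) + (-27)·(-47) + (12)·(-90) + (-2)·(160) = 13
  c_3 = (-3)·(-18) + (-8)·(-47) + (3)·(-90) + (-1)·(160) = 0
  c_4 = (3)·(-18) + (6)·(-47) + (-2)·(-90) + (1)·(160) = 4
Base-19 expansion of each c_i:
  c_1 = 17 = 17·19^0
  c_2 = 13 = 13·19^0
  c_3 = 0
  c_4 = 4 = 4·19^0
p-restricted factor λ_0 = (17, 13, 0, 4)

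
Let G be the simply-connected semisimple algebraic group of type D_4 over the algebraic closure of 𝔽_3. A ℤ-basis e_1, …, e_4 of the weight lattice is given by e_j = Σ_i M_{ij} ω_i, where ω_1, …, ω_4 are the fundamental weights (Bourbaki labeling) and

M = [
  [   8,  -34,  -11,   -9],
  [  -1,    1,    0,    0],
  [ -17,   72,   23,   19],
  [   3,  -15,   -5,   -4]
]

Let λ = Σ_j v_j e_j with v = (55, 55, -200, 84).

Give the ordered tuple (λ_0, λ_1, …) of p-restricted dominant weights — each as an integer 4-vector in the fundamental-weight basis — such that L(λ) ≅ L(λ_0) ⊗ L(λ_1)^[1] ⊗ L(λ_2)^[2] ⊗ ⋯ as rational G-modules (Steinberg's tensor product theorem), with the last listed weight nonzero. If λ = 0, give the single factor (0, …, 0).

Compute c_i = Σ_j M_{ij} v_j with v = (55, 55, -200, 84):
  c_1 = (8)·(55) + (-34)·(55) + (-11)·(-200) + (-9)·(84) = 14
  c_2 = (-1)·(55) + (1)·(55) + (0)·(-200) + (0)·(84) = 0
  c_3 = (-17)·(55) + (72)·(55) + (23)·(-200) + (19)·(84) = 21
  c_4 = (3)·(55) + (-15)·(55) + (-5)·(-200) + (-4)·(84) = 4
Expand coordinatewise in base 3:
  c_1 = 14 = 2·3^0 + 1·3^1 + 1·3^2
  c_2 = 0
  c_3 = 21 = 0·3^0 + 1·3^1 + 2·3^2
  c_4 = 4 = 1·3^0 + 1·3^1
Factor λ_0 = (2, 0, 0, 1)
Factor λ_1 = (1, 0, 1, 1)
Factor λ_2 = (1, 0, 2, 0)

((2, 0, 0, 1), (1, 0, 1, 1), (1, 0, 2, 0))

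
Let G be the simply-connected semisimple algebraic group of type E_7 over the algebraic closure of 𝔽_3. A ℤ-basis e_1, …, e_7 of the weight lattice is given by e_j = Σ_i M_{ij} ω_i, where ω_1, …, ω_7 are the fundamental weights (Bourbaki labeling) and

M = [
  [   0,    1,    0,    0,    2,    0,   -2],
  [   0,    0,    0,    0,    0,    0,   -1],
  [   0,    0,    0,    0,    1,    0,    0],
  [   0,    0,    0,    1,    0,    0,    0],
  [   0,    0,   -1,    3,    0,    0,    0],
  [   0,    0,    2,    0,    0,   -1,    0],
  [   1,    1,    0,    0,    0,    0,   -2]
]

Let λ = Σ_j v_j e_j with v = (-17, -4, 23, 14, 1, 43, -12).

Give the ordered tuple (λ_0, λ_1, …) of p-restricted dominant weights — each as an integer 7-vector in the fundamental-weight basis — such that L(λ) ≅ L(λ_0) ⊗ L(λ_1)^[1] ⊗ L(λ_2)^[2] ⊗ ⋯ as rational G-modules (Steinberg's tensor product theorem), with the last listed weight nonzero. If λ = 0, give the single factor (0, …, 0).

((1, 0, 1, 2, 1, 0, 0), (1, 1, 0, 1, 0, 1, 1), (2, 1, 0, 1, 2, 0, 0))

Converting to the ω-basis (c_i = row i of M dotted with v = (-17, -4, 23, 14, 1, 43, -12)):
  c_1 = (0)·(-17) + (1)·(-4) + (0)·(23) + (0)·(14) + (2)·(1) + (0)·(43) + (-2)·(-12) = 22
  c_2 = (0)·(-17) + (0)·(-4) + (0)·(23) + (0)·(14) + (0)·(1) + (0)·(43) + (-1)·(-12) = 12
  c_3 = (0)·(-17) + (0)·(-4) + (0)·(23) + (0)·(14) + (1)·(1) + (0)·(43) + (0)·(-12) = 1
  c_4 = (0)·(-17) + (0)·(-4) + (0)·(23) + (1)·(14) + (0)·(1) + (0)·(43) + (0)·(-12) = 14
  c_5 = (0)·(-17) + (0)·(-4) + (-1)·(23) + (3)·(14) + (0)·(1) + (0)·(43) + (0)·(-12) = 19
  c_6 = (0)·(-17) + (0)·(-4) + (2)·(23) + (0)·(14) + (0)·(1) + (-1)·(43) + (0)·(-12) = 3
  c_7 = (1)·(-17) + (1)·(-4) + (0)·(23) + (0)·(14) + (0)·(1) + (0)·(43) + (-2)·(-12) = 3
Base-3 expansion of each c_i:
  c_1 = 22 = 1·3^0 + 1·3^1 + 2·3^2
  c_2 = 12 = 0·3^0 + 1·3^1 + 1·3^2
  c_3 = 1 = 1·3^0
  c_4 = 14 = 2·3^0 + 1·3^1 + 1·3^2
  c_5 = 19 = 1·3^0 + 0·3^1 + 2·3^2
  c_6 = 3 = 0·3^0 + 1·3^1
  c_7 = 3 = 0·3^0 + 1·3^1
λ_0 = (1, 0, 1, 2, 1, 0, 0)
λ_1 = (1, 1, 0, 1, 0, 1, 1)
λ_2 = (2, 1, 0, 1, 2, 0, 0)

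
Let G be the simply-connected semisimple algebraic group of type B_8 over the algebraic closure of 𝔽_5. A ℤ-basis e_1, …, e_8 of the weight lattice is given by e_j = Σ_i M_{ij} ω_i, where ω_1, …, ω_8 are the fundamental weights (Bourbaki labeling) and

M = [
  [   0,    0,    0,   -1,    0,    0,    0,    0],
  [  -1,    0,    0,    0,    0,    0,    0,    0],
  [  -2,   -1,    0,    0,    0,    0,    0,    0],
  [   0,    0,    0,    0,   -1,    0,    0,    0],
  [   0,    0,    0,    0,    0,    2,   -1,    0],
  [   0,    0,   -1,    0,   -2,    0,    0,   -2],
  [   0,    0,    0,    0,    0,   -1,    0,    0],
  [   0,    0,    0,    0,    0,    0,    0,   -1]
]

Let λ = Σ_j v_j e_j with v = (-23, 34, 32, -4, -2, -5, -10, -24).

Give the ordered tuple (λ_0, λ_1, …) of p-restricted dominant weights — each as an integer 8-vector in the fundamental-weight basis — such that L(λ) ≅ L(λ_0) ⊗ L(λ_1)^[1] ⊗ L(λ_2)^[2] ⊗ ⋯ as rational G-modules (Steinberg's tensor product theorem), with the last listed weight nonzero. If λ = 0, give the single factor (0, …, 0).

((4, 3, 2, 2, 0, 0, 0, 4), (0, 4, 2, 0, 0, 4, 1, 4))

Converting to the ω-basis (c_i = row i of M dotted with v = (-23, 34, 32, -4, -2, -5, -10, -24)):
  c_1 = 0*-23 + 0*34 + 0*32 + -1*-4 + 0*-2 + 0*-5 + 0*-10 + 0*-24 = 4
  c_2 = -1*-23 + 0*34 + 0*32 + 0*-4 + 0*-2 + 0*-5 + 0*-10 + 0*-24 = 23
  c_3 = -2*-23 + -1*34 + 0*32 + 0*-4 + 0*-2 + 0*-5 + 0*-10 + 0*-24 = 12
  c_4 = 0*-23 + 0*34 + 0*32 + 0*-4 + -1*-2 + 0*-5 + 0*-10 + 0*-24 = 2
  c_5 = 0*-23 + 0*34 + 0*32 + 0*-4 + 0*-2 + 2*-5 + -1*-10 + 0*-24 = 0
  c_6 = 0*-23 + 0*34 + -1*32 + 0*-4 + -2*-2 + 0*-5 + 0*-10 + -2*-24 = 20
  c_7 = 0*-23 + 0*34 + 0*32 + 0*-4 + 0*-2 + -1*-5 + 0*-10 + 0*-24 = 5
  c_8 = 0*-23 + 0*34 + 0*32 + 0*-4 + 0*-2 + 0*-5 + 0*-10 + -1*-24 = 24
Writing each c_i in base p = 5:
  c_1 = 4 = 4·5^0
  c_2 = 23 = 3·5^0 + 4·5^1
  c_3 = 12 = 2·5^0 + 2·5^1
  c_4 = 2 = 2·5^0
  c_5 = 0
  c_6 = 20 = 0·5^0 + 4·5^1
  c_7 = 5 = 0·5^0 + 1·5^1
  c_8 = 24 = 4·5^0 + 4·5^1
p-restricted factor λ_0 = (4, 3, 2, 2, 0, 0, 0, 4)
p-restricted factor λ_1 = (0, 4, 2, 0, 0, 4, 1, 4)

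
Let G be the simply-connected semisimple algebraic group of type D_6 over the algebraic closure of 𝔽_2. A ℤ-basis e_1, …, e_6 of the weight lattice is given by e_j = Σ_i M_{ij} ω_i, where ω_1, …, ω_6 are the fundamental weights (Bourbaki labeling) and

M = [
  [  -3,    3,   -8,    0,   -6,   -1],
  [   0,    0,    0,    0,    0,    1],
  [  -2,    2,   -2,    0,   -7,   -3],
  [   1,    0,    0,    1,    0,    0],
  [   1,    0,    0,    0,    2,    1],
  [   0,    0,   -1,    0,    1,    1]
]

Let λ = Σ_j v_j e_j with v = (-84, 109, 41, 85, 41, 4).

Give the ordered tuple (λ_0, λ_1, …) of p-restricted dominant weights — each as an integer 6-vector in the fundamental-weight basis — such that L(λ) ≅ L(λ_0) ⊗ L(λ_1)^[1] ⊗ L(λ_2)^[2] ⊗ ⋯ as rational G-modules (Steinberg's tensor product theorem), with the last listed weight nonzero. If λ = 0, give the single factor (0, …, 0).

((1, 0, 1, 1, 0, 0), (0, 0, 0, 0, 1, 0), (0, 1, 1, 0, 0, 1))

Converting to the ω-basis (c_i = row i of M dotted with v = (-84, 109, 41, 85, 41, 4)):
  c_1 = -3*-84 + 3*109 + -8*41 + 0*85 + -6*41 + -1*4 = 1
  c_2 = 0*-84 + 0*109 + 0*41 + 0*85 + 0*41 + 1*4 = 4
  c_3 = -2*-84 + 2*109 + -2*41 + 0*85 + -7*41 + -3*4 = 5
  c_4 = 1*-84 + 0*109 + 0*41 + 1*85 + 0*41 + 0*4 = 1
  c_5 = 1*-84 + 0*109 + 0*41 + 0*85 + 2*41 + 1*4 = 2
  c_6 = 0*-84 + 0*109 + -1*41 + 0*85 + 1*41 + 1*4 = 4
p = 2; digits c_i = Σ_j d_{ij}·2^j, 0 ≤ d_{ij} < 2:
  c_1 = 1 = 1·2^0
  c_2 = 4 = 0·2^0 + 0·2^1 + 1·2^2
  c_3 = 5 = 1·2^0 + 0·2^1 + 1·2^2
  c_4 = 1 = 1·2^0
  c_5 = 2 = 0·2^0 + 1·2^1
  c_6 = 4 = 0·2^0 + 0·2^1 + 1·2^2
Factor λ_0 = (1, 0, 1, 1, 0, 0)
Factor λ_1 = (0, 0, 0, 0, 1, 0)
Factor λ_2 = (0, 1, 1, 0, 0, 1)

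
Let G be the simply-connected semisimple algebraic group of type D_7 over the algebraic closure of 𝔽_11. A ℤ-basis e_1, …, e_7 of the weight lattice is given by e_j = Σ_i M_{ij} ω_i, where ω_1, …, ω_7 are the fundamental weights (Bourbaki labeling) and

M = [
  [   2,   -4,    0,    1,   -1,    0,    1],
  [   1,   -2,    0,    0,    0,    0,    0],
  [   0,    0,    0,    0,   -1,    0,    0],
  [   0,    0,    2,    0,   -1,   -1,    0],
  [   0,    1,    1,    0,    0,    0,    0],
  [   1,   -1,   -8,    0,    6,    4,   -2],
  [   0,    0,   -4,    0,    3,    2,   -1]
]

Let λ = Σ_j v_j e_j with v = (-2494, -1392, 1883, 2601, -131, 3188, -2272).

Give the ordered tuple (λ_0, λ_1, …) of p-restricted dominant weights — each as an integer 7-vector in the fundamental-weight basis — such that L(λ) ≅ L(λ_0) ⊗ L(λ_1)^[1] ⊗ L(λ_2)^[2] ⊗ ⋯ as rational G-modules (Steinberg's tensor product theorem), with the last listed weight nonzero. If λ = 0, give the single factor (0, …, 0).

Converting to the ω-basis (c_i = row i of M dotted with v = (-2494, -1392, 1883, 2601, -131, 3188, -2272)):
  c_1 = 2*-2494 + -4*-1392 + 0*1883 + 1*2601 + -1*-131 + 0*3188 + 1*-2272 = 1040
  c_2 = 1*-2494 + -2*-1392 + 0*1883 + 0*2601 + 0*-131 + 0*3188 + 0*-2272 = 290
  c_3 = 0*-2494 + 0*-1392 + 0*1883 + 0*2601 + -1*-131 + 0*3188 + 0*-2272 = 131
  c_4 = 0*-2494 + 0*-1392 + 2*1883 + 0*2601 + -1*-131 + -1*3188 + 0*-2272 = 709
  c_5 = 0*-2494 + 1*-1392 + 1*1883 + 0*2601 + 0*-131 + 0*3188 + 0*-2272 = 491
  c_6 = 1*-2494 + -1*-1392 + -8*1883 + 0*2601 + 6*-131 + 4*3188 + -2*-2272 = 344
  c_7 = 0*-2494 + 0*-1392 + -4*1883 + 0*2601 + 3*-131 + 2*3188 + -1*-2272 = 723
Writing each c_i in base p = 11:
  c_1 = 1040 = 6·11^0 + 6·11^1 + 8·11^2
  c_2 = 290 = 4·11^0 + 4·11^1 + 2·11^2
  c_3 = 131 = 10·11^0 + 0·11^1 + 1·11^2
  c_4 = 709 = 5·11^0 + 9·11^1 + 5·11^2
  c_5 = 491 = 7·11^0 + 0·11^1 + 4·11^2
  c_6 = 344 = 3·11^0 + 9·11^1 + 2·11^2
  c_7 = 723 = 8·11^0 + 10·11^1 + 5·11^2
p-restricted factor λ_0 = (6, 4, 10, 5, 7, 3, 8)
p-restricted factor λ_1 = (6, 4, 0, 9, 0, 9, 10)
p-restricted factor λ_2 = (8, 2, 1, 5, 4, 2, 5)

((6, 4, 10, 5, 7, 3, 8), (6, 4, 0, 9, 0, 9, 10), (8, 2, 1, 5, 4, 2, 5))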